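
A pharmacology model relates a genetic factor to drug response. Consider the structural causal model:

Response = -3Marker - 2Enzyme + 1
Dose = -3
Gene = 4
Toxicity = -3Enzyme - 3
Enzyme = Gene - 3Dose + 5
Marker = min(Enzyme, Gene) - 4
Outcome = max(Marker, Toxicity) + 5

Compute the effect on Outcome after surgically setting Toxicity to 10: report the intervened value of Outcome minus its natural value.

Intervening sets Toxicity = 10 and removes its equation (Toxicity = -3Enzyme - 3).
Enzyme = Gene - 3Dose + 5  [with Gene=4, Dose=-3]  = 18
Marker = min(Enzyme, Gene) - 4  [with Enzyme=18, Gene=4]  = 0
Outcome = max(Marker, Toxicity) + 5  [with Marker=0, Toxicity=10]  = 15
Without intervention: Enzyme = Gene - 3Dose + 5  [with Gene=4, Dose=-3]  = 18; Marker = min(Enzyme, Gene) - 4  [with Enzyme=18, Gene=4]  = 0; Toxicity = -3Enzyme - 3  [with Enzyme=18]  = -57; Outcome = max(Marker, Toxicity) + 5  [with Marker=0, Toxicity=-57]  = 5.
Change = 15 − 5 = 10.

10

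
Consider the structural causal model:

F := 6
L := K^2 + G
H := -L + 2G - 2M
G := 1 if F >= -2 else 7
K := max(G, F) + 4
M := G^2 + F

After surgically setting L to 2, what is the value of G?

The intervention breaks the incoming arrows to L: L := K^2 + G no longer applies, and L = 2.
Since G is not a descendant of the intervened variable, it is unaffected.
G = 1 if F >= -2 else 7  [with F=6]  = 1

1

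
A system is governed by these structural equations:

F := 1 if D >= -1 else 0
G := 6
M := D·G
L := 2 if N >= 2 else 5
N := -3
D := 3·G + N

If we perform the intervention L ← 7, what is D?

15

do(L=7) replaces the equation L := 2 if N >= 2 else 5 with the constant L = 7.
D is not downstream of the intervention, so its value is determined by the original equations.
D = 3·G + N  [with G=6, N=-3]  = 15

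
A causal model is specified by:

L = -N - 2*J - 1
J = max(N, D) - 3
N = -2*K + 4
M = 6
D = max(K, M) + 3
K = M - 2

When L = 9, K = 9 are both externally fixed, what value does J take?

9

The joint intervention fixes L = 9, K = 9, removing each variable's own equation.
D = max(K, M) + 3  [with K=9, M=6]  = 12
N = -2*K + 4  [with K=9]  = -14
J = max(N, D) - 3  [with N=-14, D=12]  = 9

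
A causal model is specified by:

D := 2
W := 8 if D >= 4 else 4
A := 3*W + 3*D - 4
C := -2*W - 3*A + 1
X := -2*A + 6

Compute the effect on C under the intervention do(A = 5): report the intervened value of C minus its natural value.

27

The intervention breaks the incoming arrows to A: A := 3*W + 3*D - 4 no longer applies, and A = 5.
W = 8 if D >= 4 else 4  [with D=2]  = 4
C = -2*W - 3*A + 1  [with W=4, A=5]  = -22
Without intervention: W = 8 if D >= 4 else 4  [with D=2]  = 4; A = 3*W + 3*D - 4  [with W=4, D=2]  = 14; C = -2*W - 3*A + 1  [with W=4, A=14]  = -49.
Change = -22 − (-49) = 27.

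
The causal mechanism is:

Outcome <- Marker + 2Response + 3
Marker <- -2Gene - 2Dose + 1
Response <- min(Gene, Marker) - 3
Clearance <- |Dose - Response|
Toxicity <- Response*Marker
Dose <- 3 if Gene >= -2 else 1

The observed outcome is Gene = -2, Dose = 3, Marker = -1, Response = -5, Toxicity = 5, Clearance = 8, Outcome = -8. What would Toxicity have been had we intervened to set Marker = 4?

-20

do(Marker=4) replaces the equation Marker <- -2Gene - 2Dose + 1 with the constant Marker = 4.
Response = min(Gene, Marker) - 3  [with Gene=-2, Marker=4]  = -5
Toxicity = Response*Marker  [with Response=-5, Marker=4]  = -20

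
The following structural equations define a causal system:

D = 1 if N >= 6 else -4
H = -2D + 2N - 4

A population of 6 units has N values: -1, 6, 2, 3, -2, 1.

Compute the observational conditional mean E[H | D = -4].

Observing D=-4 restricts to units where D's equation naturally yields -4: N ∈ {-1, 2, 3, -2, 1}. In that subpopulation H = 2, 8, 10, 0, 6, mean 5.2.

5.2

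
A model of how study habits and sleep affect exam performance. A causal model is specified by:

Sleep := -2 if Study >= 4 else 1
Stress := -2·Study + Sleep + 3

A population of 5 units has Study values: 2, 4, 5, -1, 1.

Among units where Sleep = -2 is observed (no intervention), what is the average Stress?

Observing Sleep=-2 restricts to units where Sleep's equation naturally yields -2: Study ∈ {4, 5}. In that subpopulation Stress = -7, -9, mean -8.

-8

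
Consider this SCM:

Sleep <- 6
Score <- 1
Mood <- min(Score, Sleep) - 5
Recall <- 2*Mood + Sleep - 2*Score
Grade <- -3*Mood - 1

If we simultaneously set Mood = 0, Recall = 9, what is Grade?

Setting Mood = 0, Recall = 9 by intervention discards those variables' equations.
Grade = -3*Mood - 1  [with Mood=0]  = -1

-1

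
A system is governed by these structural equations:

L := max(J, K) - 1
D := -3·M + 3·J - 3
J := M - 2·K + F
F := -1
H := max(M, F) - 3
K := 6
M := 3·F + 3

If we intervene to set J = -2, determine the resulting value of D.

-9

The intervention breaks the incoming arrows to J: J := M - 2·K + F no longer applies, and J = -2.
M = 3·F + 3  [with F=-1]  = 0
D = -3·M + 3·J - 3  [with M=0, J=-2]  = -9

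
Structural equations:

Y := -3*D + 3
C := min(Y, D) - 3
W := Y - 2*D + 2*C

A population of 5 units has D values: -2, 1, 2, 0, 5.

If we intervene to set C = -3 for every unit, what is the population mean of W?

Every unit gets C=-3 under the intervention. W values become 7, -8, -13, -3, -28; E[W|do(C=-3)] = -9.

-9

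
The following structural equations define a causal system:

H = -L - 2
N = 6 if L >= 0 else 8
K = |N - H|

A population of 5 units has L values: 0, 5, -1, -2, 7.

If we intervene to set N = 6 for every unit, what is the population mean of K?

Every unit gets N=6 under the intervention. K values become 8, 13, 7, 6, 15; E[K|do(N=6)] = 9.8.

9.8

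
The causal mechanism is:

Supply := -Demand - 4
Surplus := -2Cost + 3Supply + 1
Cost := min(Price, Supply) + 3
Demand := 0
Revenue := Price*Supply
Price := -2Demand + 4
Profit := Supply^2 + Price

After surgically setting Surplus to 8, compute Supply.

Intervening sets Surplus = 8 and removes its equation (Surplus := -2Cost + 3Supply + 1).
Supply is not downstream of the intervention, so its value is determined by the original equations.
Supply = -Demand - 4  [with Demand=0]  = -4

-4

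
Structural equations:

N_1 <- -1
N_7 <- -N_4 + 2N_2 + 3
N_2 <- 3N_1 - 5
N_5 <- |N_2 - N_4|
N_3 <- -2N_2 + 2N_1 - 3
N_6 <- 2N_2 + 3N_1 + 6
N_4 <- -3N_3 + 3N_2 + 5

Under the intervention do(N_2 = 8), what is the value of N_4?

92

Under do(N_2=8), the mechanism N_2 <- 3N_1 - 5 is discarded; N_2 is fixed at 8.
N_3 = -2N_2 + 2N_1 - 3  [with N_2=8, N_1=-1]  = -21
N_4 = -3N_3 + 3N_2 + 5  [with N_3=-21, N_2=8]  = 92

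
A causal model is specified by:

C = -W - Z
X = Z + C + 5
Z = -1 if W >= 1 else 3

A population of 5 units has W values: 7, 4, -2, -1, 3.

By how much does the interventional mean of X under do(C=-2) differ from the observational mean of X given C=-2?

-0.4

The intervention sets C=-2 in all 5 units regardless of W. Recomputing X per unit gives 2, 2, 6, 6, 2; average 3.6.
Conditioning on C=-2 selects the 2 unit(s) with W ∈ {-1, 3}. Their X values: 6, 2. Mean = 4.
Difference = 3.6 − 4 = -0.4.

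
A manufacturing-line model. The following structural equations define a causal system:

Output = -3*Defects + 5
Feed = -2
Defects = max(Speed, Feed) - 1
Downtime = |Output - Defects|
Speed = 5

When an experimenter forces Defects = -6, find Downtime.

29

do(Defects=-6) replaces the equation Defects = max(Speed, Feed) - 1 with the constant Defects = -6.
Output = -3*Defects + 5  [with Defects=-6]  = 23
Downtime = |Output - Defects|  [with Output=23, Defects=-6]  = 29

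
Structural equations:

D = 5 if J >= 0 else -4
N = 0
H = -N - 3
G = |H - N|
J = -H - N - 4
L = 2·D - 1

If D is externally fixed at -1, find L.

-3

The intervention breaks the incoming arrows to D: D = 5 if J >= 0 else -4 no longer applies, and D = -1.
L = 2·D - 1  [with D=-1]  = -3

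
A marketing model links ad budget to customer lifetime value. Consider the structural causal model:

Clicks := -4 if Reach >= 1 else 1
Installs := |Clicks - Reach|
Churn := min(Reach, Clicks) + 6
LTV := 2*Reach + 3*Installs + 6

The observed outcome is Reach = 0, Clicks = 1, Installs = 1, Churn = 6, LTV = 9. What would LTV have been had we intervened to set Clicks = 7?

do(Clicks=7) replaces the equation Clicks := -4 if Reach >= 1 else 1 with the constant Clicks = 7.
Installs = |Clicks - Reach|  [with Clicks=7, Reach=0]  = 7
LTV = 2*Reach + 3*Installs + 6  [with Reach=0, Installs=7]  = 27

27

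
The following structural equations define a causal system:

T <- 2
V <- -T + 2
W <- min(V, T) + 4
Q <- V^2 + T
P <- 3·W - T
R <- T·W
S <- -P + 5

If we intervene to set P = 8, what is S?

Under do(P=8), the mechanism P <- 3·W - T is discarded; P is fixed at 8.
S = -P + 5  [with P=8]  = -3

-3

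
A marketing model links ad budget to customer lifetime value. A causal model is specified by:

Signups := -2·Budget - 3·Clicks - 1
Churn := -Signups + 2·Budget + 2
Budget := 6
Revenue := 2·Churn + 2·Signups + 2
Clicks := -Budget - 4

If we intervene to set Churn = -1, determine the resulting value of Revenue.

34

Intervening sets Churn = -1 and removes its equation (Churn := -Signups + 2·Budget + 2).
Clicks = -Budget - 4  [with Budget=6]  = -10
Signups = -2·Budget - 3·Clicks - 1  [with Budget=6, Clicks=-10]  = 17
Revenue = 2·Churn + 2·Signups + 2  [with Churn=-1, Signups=17]  = 34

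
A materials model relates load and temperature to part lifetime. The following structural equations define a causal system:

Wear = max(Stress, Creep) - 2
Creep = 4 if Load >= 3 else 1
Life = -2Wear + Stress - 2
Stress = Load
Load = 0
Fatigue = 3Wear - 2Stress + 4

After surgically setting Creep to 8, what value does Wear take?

6

The intervention breaks the incoming arrows to Creep: Creep = 4 if Load >= 3 else 1 no longer applies, and Creep = 8.
Stress = Load  [with Load=0]  = 0
Wear = max(Stress, Creep) - 2  [with Stress=0, Creep=8]  = 6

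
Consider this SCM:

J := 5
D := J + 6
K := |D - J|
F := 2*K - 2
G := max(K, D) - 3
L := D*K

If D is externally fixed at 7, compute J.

Under do(D=7), the mechanism D := J + 6 is discarded; D is fixed at 7.
J is not downstream of the intervention, so its value is determined by the original equations.

5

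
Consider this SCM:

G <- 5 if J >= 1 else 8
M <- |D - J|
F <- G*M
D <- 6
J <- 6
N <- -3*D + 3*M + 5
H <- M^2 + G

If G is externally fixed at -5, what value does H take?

-5

The intervention breaks the incoming arrows to G: G <- 5 if J >= 1 else 8 no longer applies, and G = -5.
M = |D - J|  [with D=6, J=6]  = 0
H = M^2 + G  [with M=0, G=-5]  = -5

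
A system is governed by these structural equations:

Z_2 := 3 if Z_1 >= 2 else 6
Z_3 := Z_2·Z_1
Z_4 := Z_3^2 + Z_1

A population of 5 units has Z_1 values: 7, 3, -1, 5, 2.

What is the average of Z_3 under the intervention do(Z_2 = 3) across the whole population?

9.6

The intervention sets Z_2=3 in all 5 units regardless of Z_1. Recomputing Z_3 per unit gives 21, 9, -3, 15, 6; average 9.6.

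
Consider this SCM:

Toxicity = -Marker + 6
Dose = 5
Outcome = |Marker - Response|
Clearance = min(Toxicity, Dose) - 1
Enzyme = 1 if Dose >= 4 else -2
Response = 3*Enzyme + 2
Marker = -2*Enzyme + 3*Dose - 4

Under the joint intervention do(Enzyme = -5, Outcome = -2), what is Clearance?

-16

Under do(Enzyme = -5, Outcome = -2), each intervened variable's structural equation is replaced by its fixed value.
Marker = -2*Enzyme + 3*Dose - 4  [with Enzyme=-5, Dose=5]  = 21
Toxicity = -Marker + 6  [with Marker=21]  = -15
Clearance = min(Toxicity, Dose) - 1  [with Toxicity=-15, Dose=5]  = -16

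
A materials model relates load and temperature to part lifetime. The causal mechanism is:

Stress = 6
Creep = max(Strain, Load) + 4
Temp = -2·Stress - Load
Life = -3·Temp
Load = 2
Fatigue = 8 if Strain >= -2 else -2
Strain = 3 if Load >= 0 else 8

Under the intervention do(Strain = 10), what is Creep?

14

do(Strain=10) replaces the equation Strain = 3 if Load >= 0 else 8 with the constant Strain = 10.
Creep = max(Strain, Load) + 4  [with Strain=10, Load=2]  = 14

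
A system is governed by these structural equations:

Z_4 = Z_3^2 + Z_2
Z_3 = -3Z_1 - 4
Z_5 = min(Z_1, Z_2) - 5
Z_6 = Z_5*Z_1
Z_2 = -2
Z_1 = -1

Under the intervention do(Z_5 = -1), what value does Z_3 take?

do(Z_5=-1) replaces the equation Z_5 = min(Z_1, Z_2) - 5 with the constant Z_5 = -1.
Z_3 is not downstream of the intervention, so its value is determined by the original equations.
Z_3 = -3Z_1 - 4  [with Z_1=-1]  = -1

-1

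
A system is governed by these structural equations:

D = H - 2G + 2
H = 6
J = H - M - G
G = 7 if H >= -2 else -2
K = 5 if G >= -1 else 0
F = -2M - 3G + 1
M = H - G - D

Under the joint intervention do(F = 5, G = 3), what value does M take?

1

Under do(F = 5, G = 3), each intervened variable's structural equation is replaced by its fixed value.
D = H - 2G + 2  [with H=6, G=3]  = 2
M = H - G - D  [with H=6, G=3, D=2]  = 1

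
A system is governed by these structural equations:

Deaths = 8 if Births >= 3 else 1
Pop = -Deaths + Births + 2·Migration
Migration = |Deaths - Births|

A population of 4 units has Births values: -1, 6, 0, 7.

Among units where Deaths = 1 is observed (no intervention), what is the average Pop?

1.5

E[Pop|Deaths=1] averages over only the 2 units with Deaths=1 (Births = -1, 0): Pop = 2, 1, mean 1.5.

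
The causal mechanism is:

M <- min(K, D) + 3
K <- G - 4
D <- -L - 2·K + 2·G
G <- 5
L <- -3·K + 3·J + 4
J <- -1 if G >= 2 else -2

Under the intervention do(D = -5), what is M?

-2

The intervention breaks the incoming arrows to D: D <- -L - 2·K + 2·G no longer applies, and D = -5.
K = G - 4  [with G=5]  = 1
M = min(K, D) + 3  [with K=1, D=-5]  = -2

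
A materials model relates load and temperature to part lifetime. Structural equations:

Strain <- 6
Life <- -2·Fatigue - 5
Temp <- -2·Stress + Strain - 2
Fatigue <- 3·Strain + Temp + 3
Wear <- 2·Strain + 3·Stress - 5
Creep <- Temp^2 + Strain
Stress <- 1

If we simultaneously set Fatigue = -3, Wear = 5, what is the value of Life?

1

Setting Fatigue = -3, Wear = 5 by intervention discards those variables' equations.
Life = -2·Fatigue - 5  [with Fatigue=-3]  = 1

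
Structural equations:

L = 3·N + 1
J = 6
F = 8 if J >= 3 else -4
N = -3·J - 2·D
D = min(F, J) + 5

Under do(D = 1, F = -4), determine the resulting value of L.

Setting D = 1, F = -4 by intervention discards those variables' equations.
N = -3·J - 2·D  [with J=6, D=1]  = -20
L = 3·N + 1  [with N=-20]  = -59

-59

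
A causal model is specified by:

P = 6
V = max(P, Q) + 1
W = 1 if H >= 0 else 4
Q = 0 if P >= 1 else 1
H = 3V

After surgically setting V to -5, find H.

-15

The intervention breaks the incoming arrows to V: V = max(P, Q) + 1 no longer applies, and V = -5.
H = 3V  [with V=-5]  = -15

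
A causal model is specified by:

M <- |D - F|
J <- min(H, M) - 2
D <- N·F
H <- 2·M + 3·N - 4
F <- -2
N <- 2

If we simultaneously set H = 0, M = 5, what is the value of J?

Setting H = 0, M = 5 by intervention discards those variables' equations.
J = min(H, M) - 2  [with H=0, M=5]  = -2

-2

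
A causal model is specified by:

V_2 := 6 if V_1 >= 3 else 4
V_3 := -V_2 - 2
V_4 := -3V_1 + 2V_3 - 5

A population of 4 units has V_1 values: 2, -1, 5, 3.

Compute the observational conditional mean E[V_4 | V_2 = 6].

Observing V_2=6 restricts to units where V_2's equation naturally yields 6: V_1 ∈ {5, 3}. In that subpopulation V_4 = -36, -30, mean -33.

-33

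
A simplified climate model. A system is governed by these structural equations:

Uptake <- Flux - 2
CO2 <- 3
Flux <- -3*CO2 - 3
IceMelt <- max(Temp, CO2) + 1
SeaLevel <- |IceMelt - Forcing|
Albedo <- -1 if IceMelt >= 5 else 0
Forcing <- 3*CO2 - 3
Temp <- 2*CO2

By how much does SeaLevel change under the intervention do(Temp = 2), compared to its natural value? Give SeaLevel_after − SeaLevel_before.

1

The intervention breaks the incoming arrows to Temp: Temp <- 2*CO2 no longer applies, and Temp = 2.
Forcing = 3*CO2 - 3  [with CO2=3]  = 6
IceMelt = max(Temp, CO2) + 1  [with Temp=2, CO2=3]  = 4
SeaLevel = |IceMelt - Forcing|  [with IceMelt=4, Forcing=6]  = 2
Without intervention: Forcing = 3*CO2 - 3  [with CO2=3]  = 6; Temp = 2*CO2  [with CO2=3]  = 6; IceMelt = max(Temp, CO2) + 1  [with Temp=6, CO2=3]  = 7; SeaLevel = |IceMelt - Forcing|  [with IceMelt=7, Forcing=6]  = 1.
Change = 2 − 1 = 1.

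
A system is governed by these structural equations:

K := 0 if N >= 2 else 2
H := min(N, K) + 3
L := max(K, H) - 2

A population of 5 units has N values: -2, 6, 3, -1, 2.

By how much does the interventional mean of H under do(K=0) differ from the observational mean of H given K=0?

do(K=0) breaks K's dependence on N. With K=0 fixed, H across the units is 1, 3, 3, 2, 3, mean 2.4.
Observing K=0 restricts to units where K's equation naturally yields 0: N ∈ {6, 3, 2}. In that subpopulation H = 3, 3, 3, mean 3.
Difference = 2.4 − 3 = -0.6.

-0.6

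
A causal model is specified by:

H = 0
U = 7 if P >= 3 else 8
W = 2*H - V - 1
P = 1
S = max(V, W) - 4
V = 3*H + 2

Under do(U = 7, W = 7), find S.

3

Setting U = 7, W = 7 by intervention discards those variables' equations.
V = 3*H + 2  [with H=0]  = 2
S = max(V, W) - 4  [with V=2, W=7]  = 3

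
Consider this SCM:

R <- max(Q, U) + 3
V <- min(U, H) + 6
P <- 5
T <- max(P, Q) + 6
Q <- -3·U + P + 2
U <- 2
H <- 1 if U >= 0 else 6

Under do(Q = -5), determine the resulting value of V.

7

The intervention breaks the incoming arrows to Q: Q <- -3·U + P + 2 no longer applies, and Q = -5.
V is not downstream of the intervention, so its value is determined by the original equations.
H = 1 if U >= 0 else 6  [with U=2]  = 1
V = min(U, H) + 6  [with U=2, H=1]  = 7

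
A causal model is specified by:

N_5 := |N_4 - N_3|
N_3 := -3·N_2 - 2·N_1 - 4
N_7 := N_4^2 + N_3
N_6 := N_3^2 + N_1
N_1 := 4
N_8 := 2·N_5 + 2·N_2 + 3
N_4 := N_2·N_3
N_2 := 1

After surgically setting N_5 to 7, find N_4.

-15

The intervention breaks the incoming arrows to N_5: N_5 := |N_4 - N_3| no longer applies, and N_5 = 7.
Since N_4 is not a descendant of the intervened variable, it is unaffected.
N_3 = -3·N_2 - 2·N_1 - 4  [with N_2=1, N_1=4]  = -15
N_4 = N_2·N_3  [with N_2=1, N_3=-15]  = -15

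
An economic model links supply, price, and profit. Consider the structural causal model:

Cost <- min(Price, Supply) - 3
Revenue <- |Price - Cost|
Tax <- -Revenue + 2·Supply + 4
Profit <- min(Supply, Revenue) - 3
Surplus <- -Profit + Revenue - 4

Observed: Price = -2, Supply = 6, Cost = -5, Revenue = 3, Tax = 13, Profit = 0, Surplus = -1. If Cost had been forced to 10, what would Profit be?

3

The intervention breaks the incoming arrows to Cost: Cost <- min(Price, Supply) - 3 no longer applies, and Cost = 10.
Revenue = |Price - Cost|  [with Price=-2, Cost=10]  = 12
Profit = min(Supply, Revenue) - 3  [with Supply=6, Revenue=12]  = 3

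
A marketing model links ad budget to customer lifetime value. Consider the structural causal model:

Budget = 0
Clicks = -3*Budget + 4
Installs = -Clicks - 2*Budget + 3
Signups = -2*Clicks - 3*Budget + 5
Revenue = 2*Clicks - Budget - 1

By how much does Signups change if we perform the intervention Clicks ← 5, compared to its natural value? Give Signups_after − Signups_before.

Under do(Clicks=5), the mechanism Clicks = -3*Budget + 4 is discarded; Clicks is fixed at 5.
Signups = -2*Clicks - 3*Budget + 5  [with Clicks=5, Budget=0]  = -5
Without intervention: Clicks = -3*Budget + 4  [with Budget=0]  = 4; Signups = -2*Clicks - 3*Budget + 5  [with Clicks=4, Budget=0]  = -3.
Change = -5 − (-3) = -2.

-2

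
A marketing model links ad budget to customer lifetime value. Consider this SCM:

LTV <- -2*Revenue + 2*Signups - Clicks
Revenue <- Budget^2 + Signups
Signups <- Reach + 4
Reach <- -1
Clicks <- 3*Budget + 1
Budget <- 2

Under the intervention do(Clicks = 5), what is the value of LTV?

The intervention breaks the incoming arrows to Clicks: Clicks <- 3*Budget + 1 no longer applies, and Clicks = 5.
Signups = Reach + 4  [with Reach=-1]  = 3
Revenue = Budget^2 + Signups  [with Budget=2, Signups=3]  = 7
LTV = -2*Revenue + 2*Signups - Clicks  [with Revenue=7, Signups=3, Clicks=5]  = -13

-13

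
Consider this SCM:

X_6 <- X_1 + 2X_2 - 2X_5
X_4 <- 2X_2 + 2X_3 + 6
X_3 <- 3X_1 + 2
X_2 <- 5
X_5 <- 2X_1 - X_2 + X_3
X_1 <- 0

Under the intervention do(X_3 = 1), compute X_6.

18

The intervention breaks the incoming arrows to X_3: X_3 <- 3X_1 + 2 no longer applies, and X_3 = 1.
X_5 = 2X_1 - X_2 + X_3  [with X_1=0, X_2=5, X_3=1]  = -4
X_6 = X_1 + 2X_2 - 2X_5  [with X_1=0, X_2=5, X_5=-4]  = 18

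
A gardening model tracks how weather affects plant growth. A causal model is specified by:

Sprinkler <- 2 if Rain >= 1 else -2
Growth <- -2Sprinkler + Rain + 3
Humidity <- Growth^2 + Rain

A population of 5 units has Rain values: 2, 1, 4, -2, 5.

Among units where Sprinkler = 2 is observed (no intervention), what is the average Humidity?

E[Humidity|Sprinkler=2] averages over only the 4 units with Sprinkler=2 (Rain = 2, 1, 4, 5): Humidity = 3, 1, 13, 21, mean 9.5.

9.5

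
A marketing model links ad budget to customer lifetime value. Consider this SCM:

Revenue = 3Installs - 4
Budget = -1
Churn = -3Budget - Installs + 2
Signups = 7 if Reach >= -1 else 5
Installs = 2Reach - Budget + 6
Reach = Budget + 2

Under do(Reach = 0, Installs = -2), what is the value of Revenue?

Under do(Reach = 0, Installs = -2), each intervened variable's structural equation is replaced by its fixed value.
Revenue = 3Installs - 4  [with Installs=-2]  = -10

-10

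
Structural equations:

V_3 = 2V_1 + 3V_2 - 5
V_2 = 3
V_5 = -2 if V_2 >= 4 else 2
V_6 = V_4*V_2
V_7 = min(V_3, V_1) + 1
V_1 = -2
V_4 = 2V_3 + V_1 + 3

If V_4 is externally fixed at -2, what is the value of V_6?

-6

Under do(V_4=-2), the mechanism V_4 = 2V_3 + V_1 + 3 is discarded; V_4 is fixed at -2.
V_6 = V_4*V_2  [with V_4=-2, V_2=3]  = -6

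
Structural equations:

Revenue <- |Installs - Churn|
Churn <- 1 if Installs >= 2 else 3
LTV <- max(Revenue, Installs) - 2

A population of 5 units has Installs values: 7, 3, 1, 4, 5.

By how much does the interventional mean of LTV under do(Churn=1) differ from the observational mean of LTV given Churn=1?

-0.75

Under do(Churn=1), Churn's equation is replaced by Churn=1 for every unit. Per-unit LTV: 5, 1, -1, 2, 3. Mean = 2.
E[LTV|Churn=1] averages over only the 4 units with Churn=1 (Installs = 7, 3, 4, 5): LTV = 5, 1, 2, 3, mean 2.75.
Difference = 2 − 2.75 = -0.75.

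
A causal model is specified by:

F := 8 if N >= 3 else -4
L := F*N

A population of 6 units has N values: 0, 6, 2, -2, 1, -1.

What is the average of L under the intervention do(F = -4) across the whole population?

-4

Under do(F=-4), F's equation is replaced by F=-4 for every unit. Per-unit L: 0, -24, -8, 8, -4, 4. Mean = -4.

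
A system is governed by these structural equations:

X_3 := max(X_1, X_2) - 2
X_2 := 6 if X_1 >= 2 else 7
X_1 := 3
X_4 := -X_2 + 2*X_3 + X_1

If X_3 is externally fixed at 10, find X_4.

17

The intervention breaks the incoming arrows to X_3: X_3 := max(X_1, X_2) - 2 no longer applies, and X_3 = 10.
X_2 = 6 if X_1 >= 2 else 7  [with X_1=3]  = 6
X_4 = -X_2 + 2*X_3 + X_1  [with X_2=6, X_3=10, X_1=3]  = 17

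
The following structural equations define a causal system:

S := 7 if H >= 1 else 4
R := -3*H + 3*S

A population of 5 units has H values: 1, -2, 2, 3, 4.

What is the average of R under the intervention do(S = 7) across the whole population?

16.2

do(S=7) breaks S's dependence on H. With S=7 fixed, R across the units is 18, 27, 15, 12, 9, mean 16.2.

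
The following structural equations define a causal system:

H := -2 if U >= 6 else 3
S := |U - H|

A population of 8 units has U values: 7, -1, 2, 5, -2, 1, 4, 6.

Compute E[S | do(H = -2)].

The intervention sets H=-2 in all 8 units regardless of U. Recomputing S per unit gives 9, 1, 4, 7, 0, 3, 6, 8; average 4.75.

4.75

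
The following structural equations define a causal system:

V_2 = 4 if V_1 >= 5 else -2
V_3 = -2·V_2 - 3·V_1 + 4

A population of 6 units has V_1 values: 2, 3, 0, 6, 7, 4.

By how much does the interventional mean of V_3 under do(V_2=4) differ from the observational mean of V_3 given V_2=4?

The intervention sets V_2=4 in all 6 units regardless of V_1. Recomputing V_3 per unit gives -10, -13, -4, -22, -25, -16; average -15.
E[V_3|V_2=4] averages over only the 2 units with V_2=4 (V_1 = 6, 7): V_3 = -22, -25, mean -23.5.
Difference = -15 − (-23.5) = 8.5.

8.5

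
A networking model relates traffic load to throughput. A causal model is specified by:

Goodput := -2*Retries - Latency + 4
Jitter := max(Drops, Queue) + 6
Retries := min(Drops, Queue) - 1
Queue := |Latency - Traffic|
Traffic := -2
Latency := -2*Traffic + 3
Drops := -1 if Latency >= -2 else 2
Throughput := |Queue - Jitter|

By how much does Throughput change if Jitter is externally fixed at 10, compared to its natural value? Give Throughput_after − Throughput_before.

-5

Intervening sets Jitter = 10 and removes its equation (Jitter := max(Drops, Queue) + 6).
Latency = -2*Traffic + 3  [with Traffic=-2]  = 7
Queue = |Latency - Traffic|  [with Latency=7, Traffic=-2]  = 9
Throughput = |Queue - Jitter|  [with Queue=9, Jitter=10]  = 1
Without intervention: Latency = -2*Traffic + 3  [with Traffic=-2]  = 7; Queue = |Latency - Traffic|  [with Latency=7, Traffic=-2]  = 9; Drops = -1 if Latency >= -2 else 2  [with Latency=7]  = -1; Jitter = max(Drops, Queue) + 6  [with Drops=-1, Queue=9]  = 15; Throughput = |Queue - Jitter|  [with Queue=9, Jitter=15]  = 6.
Change = 1 − 6 = -5.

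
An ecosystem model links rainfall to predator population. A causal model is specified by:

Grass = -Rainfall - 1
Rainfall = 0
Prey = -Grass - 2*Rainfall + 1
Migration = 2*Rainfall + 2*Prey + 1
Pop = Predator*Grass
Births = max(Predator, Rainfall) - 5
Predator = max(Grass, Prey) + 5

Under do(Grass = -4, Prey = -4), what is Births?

-4

Under do(Grass = -4, Prey = -4), each intervened variable's structural equation is replaced by its fixed value.
Predator = max(Grass, Prey) + 5  [with Grass=-4, Prey=-4]  = 1
Births = max(Predator, Rainfall) - 5  [with Predator=1, Rainfall=0]  = -4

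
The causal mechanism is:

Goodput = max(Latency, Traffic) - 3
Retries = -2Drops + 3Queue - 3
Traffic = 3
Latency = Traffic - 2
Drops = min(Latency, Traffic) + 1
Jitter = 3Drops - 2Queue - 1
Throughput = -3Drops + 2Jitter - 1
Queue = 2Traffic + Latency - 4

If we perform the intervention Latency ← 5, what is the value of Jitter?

Under do(Latency=5), the mechanism Latency = Traffic - 2 is discarded; Latency is fixed at 5.
Queue = 2Traffic + Latency - 4  [with Traffic=3, Latency=5]  = 7
Drops = min(Latency, Traffic) + 1  [with Latency=5, Traffic=3]  = 4
Jitter = 3Drops - 2Queue - 1  [with Drops=4, Queue=7]  = -3

-3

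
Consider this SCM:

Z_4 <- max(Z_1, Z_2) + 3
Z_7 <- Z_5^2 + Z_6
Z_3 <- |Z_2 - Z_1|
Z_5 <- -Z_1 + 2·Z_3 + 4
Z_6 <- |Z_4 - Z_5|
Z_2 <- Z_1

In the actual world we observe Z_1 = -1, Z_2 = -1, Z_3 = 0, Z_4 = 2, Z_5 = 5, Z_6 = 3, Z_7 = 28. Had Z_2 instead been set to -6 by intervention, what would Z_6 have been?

13

Under do(Z_2=-6), the mechanism Z_2 <- Z_1 is discarded; Z_2 is fixed at -6.
Z_3 = |Z_2 - Z_1|  [with Z_2=-6, Z_1=-1]  = 5
Z_4 = max(Z_1, Z_2) + 3  [with Z_1=-1, Z_2=-6]  = 2
Z_5 = -Z_1 + 2·Z_3 + 4  [with Z_1=-1, Z_3=5]  = 15
Z_6 = |Z_4 - Z_5|  [with Z_4=2, Z_5=15]  = 13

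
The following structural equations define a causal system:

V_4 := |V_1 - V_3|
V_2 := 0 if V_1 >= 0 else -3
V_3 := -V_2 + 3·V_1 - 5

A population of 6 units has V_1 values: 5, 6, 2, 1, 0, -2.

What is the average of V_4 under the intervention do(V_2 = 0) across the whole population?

5

Every unit gets V_2=0 under the intervention. V_4 values become 5, 7, 1, 3, 5, 9; E[V_4|do(V_2=0)] = 5.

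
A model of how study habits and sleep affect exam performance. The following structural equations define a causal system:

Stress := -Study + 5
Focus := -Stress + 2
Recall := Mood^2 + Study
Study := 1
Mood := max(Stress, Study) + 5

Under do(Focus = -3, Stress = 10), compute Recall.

226

Setting Focus = -3, Stress = 10 by intervention discards those variables' equations.
Mood = max(Stress, Study) + 5  [with Stress=10, Study=1]  = 15
Recall = Mood^2 + Study  [with Mood=15, Study=1]  = 226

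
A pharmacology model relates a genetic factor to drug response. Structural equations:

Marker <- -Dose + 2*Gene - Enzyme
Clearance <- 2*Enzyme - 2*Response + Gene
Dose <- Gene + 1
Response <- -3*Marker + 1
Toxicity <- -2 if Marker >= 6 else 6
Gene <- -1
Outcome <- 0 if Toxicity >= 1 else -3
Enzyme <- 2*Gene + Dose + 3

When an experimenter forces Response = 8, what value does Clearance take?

-15

Under do(Response=8), the mechanism Response <- -3*Marker + 1 is discarded; Response is fixed at 8.
Dose = Gene + 1  [with Gene=-1]  = 0
Enzyme = 2*Gene + Dose + 3  [with Gene=-1, Dose=0]  = 1
Clearance = 2*Enzyme - 2*Response + Gene  [with Enzyme=1, Response=8, Gene=-1]  = -15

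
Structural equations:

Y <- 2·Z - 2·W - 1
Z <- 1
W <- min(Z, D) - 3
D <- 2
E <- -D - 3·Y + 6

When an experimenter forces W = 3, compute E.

19

do(W=3) replaces the equation W <- min(Z, D) - 3 with the constant W = 3.
Y = 2·Z - 2·W - 1  [with Z=1, W=3]  = -5
E = -D - 3·Y + 6  [with D=2, Y=-5]  = 19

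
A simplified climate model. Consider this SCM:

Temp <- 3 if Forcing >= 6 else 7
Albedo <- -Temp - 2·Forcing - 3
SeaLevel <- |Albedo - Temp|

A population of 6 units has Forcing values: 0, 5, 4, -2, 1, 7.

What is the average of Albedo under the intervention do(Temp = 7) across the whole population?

The intervention sets Temp=7 in all 6 units regardless of Forcing. Recomputing Albedo per unit gives -10, -20, -18, -6, -12, -24; average -15.

-15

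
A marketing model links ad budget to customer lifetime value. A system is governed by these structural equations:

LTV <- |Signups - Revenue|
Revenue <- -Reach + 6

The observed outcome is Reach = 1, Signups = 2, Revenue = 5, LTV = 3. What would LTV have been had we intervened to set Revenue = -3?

5

The intervention breaks the incoming arrows to Revenue: Revenue <- -Reach + 6 no longer applies, and Revenue = -3.
LTV = |Signups - Revenue|  [with Signups=2, Revenue=-3]  = 5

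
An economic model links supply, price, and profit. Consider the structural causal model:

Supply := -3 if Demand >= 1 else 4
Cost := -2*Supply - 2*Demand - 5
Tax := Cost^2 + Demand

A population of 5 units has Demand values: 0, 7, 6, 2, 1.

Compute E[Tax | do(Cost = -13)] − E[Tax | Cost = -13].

-0.3

Every unit gets Cost=-13 under the intervention. Tax values become 169, 176, 175, 171, 170; E[Tax|do(Cost=-13)] = 172.2.
E[Tax|Cost=-13] averages over only the 2 units with Cost=-13 (Demand = 0, 7): Tax = 169, 176, mean 172.5.
Difference = 172.2 − 172.5 = -0.3.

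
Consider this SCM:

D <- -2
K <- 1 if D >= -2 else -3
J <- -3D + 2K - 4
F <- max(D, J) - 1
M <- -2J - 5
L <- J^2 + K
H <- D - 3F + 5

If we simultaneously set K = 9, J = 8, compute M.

Under do(K = 9, J = 8), each intervened variable's structural equation is replaced by its fixed value.
M = -2J - 5  [with J=8]  = -21

-21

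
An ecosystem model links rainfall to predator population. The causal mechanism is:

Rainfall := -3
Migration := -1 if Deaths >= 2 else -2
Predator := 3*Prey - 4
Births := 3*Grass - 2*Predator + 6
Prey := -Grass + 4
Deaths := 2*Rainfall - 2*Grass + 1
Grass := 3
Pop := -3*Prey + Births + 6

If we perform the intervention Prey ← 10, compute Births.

do(Prey=10) replaces the equation Prey := -Grass + 4 with the constant Prey = 10.
Predator = 3*Prey - 4  [with Prey=10]  = 26
Births = 3*Grass - 2*Predator + 6  [with Grass=3, Predator=26]  = -37

-37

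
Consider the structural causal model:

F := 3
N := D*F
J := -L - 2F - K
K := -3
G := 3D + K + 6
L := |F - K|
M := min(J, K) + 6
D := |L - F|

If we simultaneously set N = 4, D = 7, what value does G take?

Setting N = 4, D = 7 by intervention discards those variables' equations.
G = 3D + K + 6  [with D=7, K=-3]  = 24

24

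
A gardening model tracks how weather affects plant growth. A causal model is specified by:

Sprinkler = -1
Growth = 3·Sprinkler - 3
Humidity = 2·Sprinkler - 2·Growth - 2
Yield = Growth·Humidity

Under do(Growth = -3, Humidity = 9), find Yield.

Setting Growth = -3, Humidity = 9 by intervention discards those variables' equations.
Yield = Growth·Humidity  [with Growth=-3, Humidity=9]  = -27

-27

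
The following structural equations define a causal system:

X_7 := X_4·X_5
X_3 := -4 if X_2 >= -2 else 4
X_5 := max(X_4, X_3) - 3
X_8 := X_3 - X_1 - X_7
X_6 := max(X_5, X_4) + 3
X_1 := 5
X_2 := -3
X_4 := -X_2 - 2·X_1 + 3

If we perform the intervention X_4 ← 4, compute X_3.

4

Under do(X_4=4), the mechanism X_4 := -X_2 - 2·X_1 + 3 is discarded; X_4 is fixed at 4.
Since X_3 is not a descendant of the intervened variable, it is unaffected.
X_3 = -4 if X_2 >= -2 else 4  [with X_2=-3]  = 4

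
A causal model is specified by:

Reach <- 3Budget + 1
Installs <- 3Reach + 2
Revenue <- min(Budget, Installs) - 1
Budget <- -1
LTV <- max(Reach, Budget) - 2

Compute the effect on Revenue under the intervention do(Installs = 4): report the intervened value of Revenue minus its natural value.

3

The intervention breaks the incoming arrows to Installs: Installs <- 3Reach + 2 no longer applies, and Installs = 4.
Revenue = min(Budget, Installs) - 1  [with Budget=-1, Installs=4]  = -2
Without intervention: Reach = 3Budget + 1  [with Budget=-1]  = -2; Installs = 3Reach + 2  [with Reach=-2]  = -4; Revenue = min(Budget, Installs) - 1  [with Budget=-1, Installs=-4]  = -5.
Change = -2 − (-5) = 3.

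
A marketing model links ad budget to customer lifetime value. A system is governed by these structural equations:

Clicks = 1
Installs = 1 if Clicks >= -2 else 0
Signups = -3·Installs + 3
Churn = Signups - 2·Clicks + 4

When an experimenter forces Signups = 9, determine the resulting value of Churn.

11

The intervention breaks the incoming arrows to Signups: Signups = -3·Installs + 3 no longer applies, and Signups = 9.
Churn = Signups - 2·Clicks + 4  [with Signups=9, Clicks=1]  = 11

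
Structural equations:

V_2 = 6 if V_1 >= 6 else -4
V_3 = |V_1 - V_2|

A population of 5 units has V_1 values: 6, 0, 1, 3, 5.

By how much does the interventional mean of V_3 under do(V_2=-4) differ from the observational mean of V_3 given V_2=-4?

0.75

do(V_2=-4) breaks V_2's dependence on V_1. With V_2=-4 fixed, V_3 across the units is 10, 4, 5, 7, 9, mean 7.
E[V_3|V_2=-4] averages over only the 4 units with V_2=-4 (V_1 = 0, 1, 3, 5): V_3 = 4, 5, 7, 9, mean 6.25.
Difference = 7 − 6.25 = 0.75.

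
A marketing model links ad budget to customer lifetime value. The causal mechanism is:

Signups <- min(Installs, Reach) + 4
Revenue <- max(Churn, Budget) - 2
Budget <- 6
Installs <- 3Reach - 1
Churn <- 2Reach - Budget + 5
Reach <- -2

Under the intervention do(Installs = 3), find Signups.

The intervention breaks the incoming arrows to Installs: Installs <- 3Reach - 1 no longer applies, and Installs = 3.
Signups = min(Installs, Reach) + 4  [with Installs=3, Reach=-2]  = 2

2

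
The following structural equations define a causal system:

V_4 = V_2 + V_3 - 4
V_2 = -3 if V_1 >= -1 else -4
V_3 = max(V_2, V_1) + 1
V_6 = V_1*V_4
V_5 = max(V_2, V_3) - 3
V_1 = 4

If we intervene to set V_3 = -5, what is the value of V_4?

The intervention breaks the incoming arrows to V_3: V_3 = max(V_2, V_1) + 1 no longer applies, and V_3 = -5.
V_2 = -3 if V_1 >= -1 else -4  [with V_1=4]  = -3
V_4 = V_2 + V_3 - 4  [with V_2=-3, V_3=-5]  = -12

-12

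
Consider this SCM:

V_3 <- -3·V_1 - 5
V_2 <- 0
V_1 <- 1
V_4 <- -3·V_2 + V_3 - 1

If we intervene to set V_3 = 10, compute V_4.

9

The intervention breaks the incoming arrows to V_3: V_3 <- -3·V_1 - 5 no longer applies, and V_3 = 10.
V_4 = -3·V_2 + V_3 - 1  [with V_2=0, V_3=10]  = 9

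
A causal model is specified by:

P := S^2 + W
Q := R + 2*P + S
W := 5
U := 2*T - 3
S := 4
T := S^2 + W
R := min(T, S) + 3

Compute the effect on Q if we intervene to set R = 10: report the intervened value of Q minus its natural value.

3

Under do(R=10), the mechanism R := min(T, S) + 3 is discarded; R is fixed at 10.
P = S^2 + W  [with S=4, W=5]  = 21
Q = R + 2*P + S  [with R=10, P=21, S=4]  = 56
Without intervention: T = S^2 + W  [with S=4, W=5]  = 21; R = min(T, S) + 3  [with T=21, S=4]  = 7; P = S^2 + W  [with S=4, W=5]  = 21; Q = R + 2*P + S  [with R=7, P=21, S=4]  = 53.
Change = 56 − 53 = 3.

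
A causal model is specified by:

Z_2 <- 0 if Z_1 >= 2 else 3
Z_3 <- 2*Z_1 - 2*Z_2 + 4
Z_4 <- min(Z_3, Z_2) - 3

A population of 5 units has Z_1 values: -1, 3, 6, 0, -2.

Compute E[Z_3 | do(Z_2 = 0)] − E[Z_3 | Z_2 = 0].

-6.6

The intervention sets Z_2=0 in all 5 units regardless of Z_1. Recomputing Z_3 per unit gives 2, 10, 16, 4, 0; average 6.4.
Conditioning on Z_2=0 selects the 2 unit(s) with Z_1 ∈ {3, 6}. Their Z_3 values: 10, 16. Mean = 13.
Difference = 6.4 − 13 = -6.6.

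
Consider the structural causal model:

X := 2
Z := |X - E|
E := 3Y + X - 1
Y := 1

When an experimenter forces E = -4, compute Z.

6

The intervention breaks the incoming arrows to E: E := 3Y + X - 1 no longer applies, and E = -4.
Z = |X - E|  [with X=2, E=-4]  = 6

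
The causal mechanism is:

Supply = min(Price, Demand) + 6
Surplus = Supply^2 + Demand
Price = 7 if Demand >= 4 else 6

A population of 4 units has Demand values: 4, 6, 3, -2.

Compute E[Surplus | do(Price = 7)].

88

The intervention sets Price=7 in all 4 units regardless of Demand. Recomputing Surplus per unit gives 104, 150, 84, 14; average 88.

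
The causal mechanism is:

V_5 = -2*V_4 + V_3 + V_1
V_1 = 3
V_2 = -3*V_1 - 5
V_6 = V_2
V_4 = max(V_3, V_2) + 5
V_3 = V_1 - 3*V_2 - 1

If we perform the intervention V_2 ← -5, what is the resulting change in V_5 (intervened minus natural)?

do(V_2=-5) replaces the equation V_2 = -3*V_1 - 5 with the constant V_2 = -5.
V_3 = V_1 - 3*V_2 - 1  [with V_1=3, V_2=-5]  = 17
V_4 = max(V_3, V_2) + 5  [with V_3=17, V_2=-5]  = 22
V_5 = -2*V_4 + V_3 + V_1  [with V_4=22, V_3=17, V_1=3]  = -24
Without intervention: V_2 = -3*V_1 - 5  [with V_1=3]  = -14; V_3 = V_1 - 3*V_2 - 1  [with V_1=3, V_2=-14]  = 44; V_4 = max(V_3, V_2) + 5  [with V_3=44, V_2=-14]  = 49; V_5 = -2*V_4 + V_3 + V_1  [with V_4=49, V_3=44, V_1=3]  = -51.
Change = -24 − (-51) = 27.

27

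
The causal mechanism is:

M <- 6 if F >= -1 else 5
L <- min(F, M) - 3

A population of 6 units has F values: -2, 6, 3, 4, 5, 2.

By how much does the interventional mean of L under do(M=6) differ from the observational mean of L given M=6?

-1

Every unit gets M=6 under the intervention. L values become -5, 3, 0, 1, 2, -1; E[L|do(M=6)] = 0.
E[L|M=6] averages over only the 5 units with M=6 (F = 6, 3, 4, 5, 2): L = 3, 0, 1, 2, -1, mean 1.
Difference = 0 − 1 = -1.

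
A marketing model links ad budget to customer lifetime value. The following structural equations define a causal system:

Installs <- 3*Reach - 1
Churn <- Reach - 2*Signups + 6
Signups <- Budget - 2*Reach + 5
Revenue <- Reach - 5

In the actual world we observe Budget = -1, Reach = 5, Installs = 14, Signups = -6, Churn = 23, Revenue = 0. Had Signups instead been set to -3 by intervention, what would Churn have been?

17

Intervening sets Signups = -3 and removes its equation (Signups <- Budget - 2*Reach + 5).
Churn = Reach - 2*Signups + 6  [with Reach=5, Signups=-3]  = 17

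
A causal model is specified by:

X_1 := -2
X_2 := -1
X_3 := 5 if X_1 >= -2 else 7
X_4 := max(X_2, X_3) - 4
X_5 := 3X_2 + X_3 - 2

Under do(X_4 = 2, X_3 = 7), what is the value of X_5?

The joint intervention fixes X_4 = 2, X_3 = 7, removing each variable's own equation.
X_5 = 3X_2 + X_3 - 2  [with X_2=-1, X_3=7]  = 2

2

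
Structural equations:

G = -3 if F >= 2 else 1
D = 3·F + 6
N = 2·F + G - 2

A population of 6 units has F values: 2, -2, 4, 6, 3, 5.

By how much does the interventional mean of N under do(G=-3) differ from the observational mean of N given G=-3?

The intervention sets G=-3 in all 6 units regardless of F. Recomputing N per unit gives -1, -9, 3, 7, 1, 5; average 1.
Observing G=-3 restricts to units where G's equation naturally yields -3: F ∈ {2, 4, 6, 3, 5}. In that subpopulation N = -1, 3, 7, 1, 5, mean 3.
Difference = 1 − 3 = -2.

-2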